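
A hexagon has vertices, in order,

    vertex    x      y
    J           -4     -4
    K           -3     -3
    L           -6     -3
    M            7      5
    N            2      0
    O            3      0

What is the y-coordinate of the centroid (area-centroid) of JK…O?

Apply the shoelace formula. First the cross-terms c_i = x_i·y_{i+1} − x_{i+1}·y_i:
  0, -9, -9, -10, 0, -12  ⇒  2A = -40, A = -20.
Then Σ (y_i + y_{i+1})·c_i = 34, so ȳ = 34 / (6·(-20)) = -17/60.

-17/60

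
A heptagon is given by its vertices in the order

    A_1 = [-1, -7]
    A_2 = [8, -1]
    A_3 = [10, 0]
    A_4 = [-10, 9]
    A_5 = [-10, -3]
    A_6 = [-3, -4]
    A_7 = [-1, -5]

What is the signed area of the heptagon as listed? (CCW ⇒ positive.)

160.5

Apply the shoelace formula: 2A = Σ (x_i·y_{i+1} − x_{i+1}·y_i), indices taken mod 7.
Cross-terms: 57, 10, 90, 120, 31, 11, 2  ⇒  Σ = 321
Signed area = Σ/2 = 160.5 (positive ⇒ counter-clockwise traversal).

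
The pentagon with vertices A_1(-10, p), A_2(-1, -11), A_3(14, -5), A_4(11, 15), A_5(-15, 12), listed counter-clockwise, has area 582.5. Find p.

-11

The doubled signed area Σ (x_i y_{i+1} − x_{i+1} y_i) is linear in p.
With p=0 it equals 1011; the coefficient of p is -14 (from the two edges through A_1).
So -14·p + 1011 = 2·582.5 = 1165 ⇒ p = -11.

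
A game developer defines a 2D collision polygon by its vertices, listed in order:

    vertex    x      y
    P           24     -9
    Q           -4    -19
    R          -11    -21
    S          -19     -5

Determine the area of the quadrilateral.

335

Apply Gauss's area formula: 2A = Σ (x_i·y_{i+1} − x_{i+1}·y_i), indices taken mod 4.
Cross-terms: -492, -125, -344, 291  ⇒  Σ = -670
Area = |Σ|/2 = 335.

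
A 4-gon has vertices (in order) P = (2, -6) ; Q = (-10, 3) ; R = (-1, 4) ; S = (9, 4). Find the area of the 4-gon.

96.5

Cross-terms: -54, -37, -40, -62  ⇒  Σ = -193
Area = |Σ|/2 = 96.5.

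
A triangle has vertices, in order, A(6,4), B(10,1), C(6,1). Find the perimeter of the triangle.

12

|AB| = √((4)² + (-3)²) = √25 = 5
|BC| = √((-4)² + (0)²) = √16 = 4
|CA| = √((0)² + (3)²) = √9 = 3
Perimeter = 5 + 4 + 3 = 12.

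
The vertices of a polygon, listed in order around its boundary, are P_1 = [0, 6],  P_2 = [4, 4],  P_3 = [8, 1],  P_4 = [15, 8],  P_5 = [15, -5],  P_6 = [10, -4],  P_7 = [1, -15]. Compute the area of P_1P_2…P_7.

174

Cross-terms: -24, -28, 49, -195, -10, -146, 6  ⇒  Σ = -348
Area = |Σ|/2 = 174.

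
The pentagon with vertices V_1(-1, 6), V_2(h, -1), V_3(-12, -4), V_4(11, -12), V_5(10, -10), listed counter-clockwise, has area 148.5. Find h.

The doubled signed area Σ (x_i y_{i+1} − x_{i+1} y_i) is linear in h.
With h=0 it equals 237; the coefficient of h is -10 (from the two edges through V_2).
So -10·h + 237 = 2·148.5 = 297 ⇒ h = -6.

-6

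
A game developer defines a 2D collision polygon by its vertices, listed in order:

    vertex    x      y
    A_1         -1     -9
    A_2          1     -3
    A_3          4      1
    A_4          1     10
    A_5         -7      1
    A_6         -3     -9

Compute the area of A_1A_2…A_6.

109.5

Σ = (12) + (13) + (39) + (71) + (66) + (18) = 219
Area = |Σ|/2 = 109.5.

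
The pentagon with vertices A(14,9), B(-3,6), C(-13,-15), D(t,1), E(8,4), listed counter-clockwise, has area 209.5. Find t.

10

Write out the shoelace sum; only the two edges meeting at D involve t:
2·Area = [((-13)·1 − t·(-15)) + (t·4 − 8·1)] + 250
       = 19·t + 229 = 419
⇒ t = 10.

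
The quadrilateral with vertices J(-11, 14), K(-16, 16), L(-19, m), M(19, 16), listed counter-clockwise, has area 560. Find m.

Write out the shoelace sum; only the two edges meeting at L involve m:
2·Area = [((-16)·m − (-19)·16) + ((-19)·16 − 19·m)] + 490
       = -35·m + 490 = 1120
⇒ m = -18.

-18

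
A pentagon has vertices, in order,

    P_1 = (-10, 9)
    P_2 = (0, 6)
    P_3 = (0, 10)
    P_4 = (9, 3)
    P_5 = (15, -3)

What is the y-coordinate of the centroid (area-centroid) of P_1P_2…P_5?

160/39

Apply Gauss's area formula. First the cross-terms c_i = x_i·y_{i+1} − x_{i+1}·y_i:
  -60, 0, -90, -72, 105  ⇒  2A = -117, A = -58.5.
Then Σ (y_i + y_{i+1})·c_i = -1440, so ȳ = -1440 / (6·(-58.5)) = 160/39.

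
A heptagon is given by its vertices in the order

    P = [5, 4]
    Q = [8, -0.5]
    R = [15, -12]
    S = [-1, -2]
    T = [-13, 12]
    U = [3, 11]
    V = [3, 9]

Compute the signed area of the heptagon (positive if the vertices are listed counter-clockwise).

Apply Gauss's area formula: 2A = Σ (x_i·y_{i+1} − x_{i+1}·y_i), indices taken mod 7.
Σ = (-34.5) + (-88.5) + (-42) + (-38) + (-179) + (-6) + (-33) = -421
Signed area = Σ/2 = -210.5 (negative ⇒ clockwise traversal).

-210.5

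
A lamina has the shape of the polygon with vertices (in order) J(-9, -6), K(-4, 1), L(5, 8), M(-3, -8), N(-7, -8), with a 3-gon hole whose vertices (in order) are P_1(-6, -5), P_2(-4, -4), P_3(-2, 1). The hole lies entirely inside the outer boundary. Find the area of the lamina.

Outer boundary:
Apply the surveyor's formula: 2A = Σ (x_i·y_{i+1} − x_{i+1}·y_i), indices taken mod 5.
Cross-terms: -33, -37, -16, -32, -30  ⇒  Σ = -148
Area = |Σ|/2 = 74.
Hole:
Σ = (4) + (-12) + (16) = 8
Area = |Σ|/2 = 4.
Net area = 74 − 4 = 70.

70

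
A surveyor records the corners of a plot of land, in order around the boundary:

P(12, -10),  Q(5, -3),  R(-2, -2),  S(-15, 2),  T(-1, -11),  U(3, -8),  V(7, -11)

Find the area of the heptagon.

128.5

Apply Gauss's area formula: 2A = Σ (x_i·y_{i+1} − x_{i+1}·y_i), indices taken mod 7.
P→Q: (12)(-3) − (5)(-10) = 14
Q→R: (5)(-2) − (-2)(-3) = -16
R→S: (-2)(2) − (-15)(-2) = -34
S→T: (-15)(-11) − (-1)(2) = 167
T→U: (-1)(-8) − (3)(-11) = 41
U→V: (3)(-11) − (7)(-8) = 23
V→P: (7)(-10) − (12)(-11) = 62
Σ = 257
Area = |Σ|/2 = 128.5.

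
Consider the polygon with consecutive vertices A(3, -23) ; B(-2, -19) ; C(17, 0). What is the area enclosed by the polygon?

Σ = (-103) + (323) + (-391) = -171
Area = |Σ|/2 = 85.5.

85.5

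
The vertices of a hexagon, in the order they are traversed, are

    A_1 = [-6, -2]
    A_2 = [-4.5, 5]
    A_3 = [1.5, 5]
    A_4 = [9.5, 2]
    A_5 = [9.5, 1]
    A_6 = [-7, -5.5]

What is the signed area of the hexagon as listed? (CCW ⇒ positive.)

-93.625

Apply the shoelace (surveyor's) formula: 2A = Σ (x_i·y_{i+1} − x_{i+1}·y_i), indices taken mod 6.
Cross-terms: -39, -30, -44.5, -9.5, -45.25, -19  ⇒  Σ = -187.25
Signed area = Σ/2 = -93.625 (negative ⇒ clockwise traversal).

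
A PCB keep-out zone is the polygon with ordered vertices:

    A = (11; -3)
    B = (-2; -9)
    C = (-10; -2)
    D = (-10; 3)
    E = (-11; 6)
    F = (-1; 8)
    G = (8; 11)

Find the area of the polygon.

Cross-terms: -105, -86, -50, -27, -82, -75, -145  ⇒  Σ = -570
Area = |Σ|/2 = 285.

285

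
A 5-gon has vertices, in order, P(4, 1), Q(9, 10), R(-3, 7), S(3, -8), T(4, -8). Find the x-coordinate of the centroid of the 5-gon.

Apply Gauss's area formula. First the cross-terms c_i = x_i·y_{i+1} − x_{i+1}·y_i:
  31, 93, 3, 8, 36  ⇒  2A = 171, A = 85.5.
Then Σ (x_i + x_{i+1})·c_i = 1305, so x̄ = 1305 / (6·85.5) = 145/57.

145/57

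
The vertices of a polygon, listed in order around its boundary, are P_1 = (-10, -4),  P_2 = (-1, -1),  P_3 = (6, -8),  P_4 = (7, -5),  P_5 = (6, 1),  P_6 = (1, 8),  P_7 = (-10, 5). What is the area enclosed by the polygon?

Apply Gauss's area formula: 2A = Σ (x_i·y_{i+1} − x_{i+1}·y_i), indices taken mod 7.
Cross-terms: 6, 14, 26, 37, 47, 85, 90  ⇒  Σ = 305
Area = |Σ|/2 = 152.5.

152.5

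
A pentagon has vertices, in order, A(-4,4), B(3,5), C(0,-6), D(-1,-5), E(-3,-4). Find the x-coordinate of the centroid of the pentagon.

-224/285

Apply the shoelace (surveyor's) formula. First the cross-terms c_i = x_i·y_{i+1} − x_{i+1}·y_i:
  -32, -18, -6, -11, -28  ⇒  2A = -95, A = -47.5.
Then Σ (x_i + x_{i+1})·c_i = 224, so x̄ = 224 / (6·(-47.5)) = -224/285.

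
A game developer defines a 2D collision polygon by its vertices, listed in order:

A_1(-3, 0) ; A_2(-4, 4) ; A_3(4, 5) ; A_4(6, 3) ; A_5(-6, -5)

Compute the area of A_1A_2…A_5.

Apply the shoelace (surveyor's) formula: 2A = Σ (x_i·y_{i+1} − x_{i+1}·y_i), indices taken mod 5.
Σ = (-12) + (-36) + (-18) + (-12) + (-15) = -93
Area = |Σ|/2 = 46.5.

46.5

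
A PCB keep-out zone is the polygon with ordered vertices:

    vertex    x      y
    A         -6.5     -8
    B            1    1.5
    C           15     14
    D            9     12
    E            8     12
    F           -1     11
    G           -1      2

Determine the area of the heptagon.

Cross-terms: -1.75, -8.5, 54, 12, 100, 9, 21  ⇒  Σ = 185.75
Area = |Σ|/2 = 92.875.

92.875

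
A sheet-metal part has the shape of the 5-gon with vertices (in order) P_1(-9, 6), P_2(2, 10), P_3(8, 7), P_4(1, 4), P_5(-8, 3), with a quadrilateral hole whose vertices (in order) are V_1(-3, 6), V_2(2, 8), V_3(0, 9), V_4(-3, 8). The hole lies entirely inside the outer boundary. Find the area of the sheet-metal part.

57

Outer boundary:
Apply the shoelace (surveyor's) formula: 2A = Σ (x_i·y_{i+1} − x_{i+1}·y_i), indices taken mod 5.
Σ = (-102) + (-66) + (25) + (35) + (-21) = -129
Area = |Σ|/2 = 64.5.
Hole:
Apply Gauss's area formula: 2A = Σ (x_i·y_{i+1} − x_{i+1}·y_i), indices taken mod 4.
V_1→V_2: (-3)(8) − (2)(6) = -36
V_2→V_3: (2)(9) − (0)(8) = 18
V_3→V_4: (0)(8) − (-3)(9) = 27
V_4→V_1: (-3)(6) − (-3)(8) = 6
Σ = 15
Area = |Σ|/2 = 7.5.
Net area = 64.5 − 7.5 = 57.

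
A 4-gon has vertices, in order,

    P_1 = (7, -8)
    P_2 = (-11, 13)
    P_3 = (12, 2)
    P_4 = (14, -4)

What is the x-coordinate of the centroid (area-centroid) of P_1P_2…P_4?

Apply the surveyor's formula. First the cross-terms c_i = x_i·y_{i+1} − x_{i+1}·y_i:
  3, -178, -76, -84  ⇒  2A = -335, A = -167.5.
Then Σ (x_i + x_{i+1})·c_i = -3930, so x̄ = -3930 / (6·(-167.5)) = 262/67.

262/67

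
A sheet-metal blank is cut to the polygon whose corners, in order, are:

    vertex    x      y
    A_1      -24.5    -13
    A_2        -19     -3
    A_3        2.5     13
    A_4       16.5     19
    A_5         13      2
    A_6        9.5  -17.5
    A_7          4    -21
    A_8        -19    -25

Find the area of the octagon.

1017.25

Σ = (-173.5) + (-239.5) + (-167) + (-214) + (-246.5) + (-129.5) + (-499) + (-365.5) = -2034.5
Area = |Σ|/2 = 1017.25.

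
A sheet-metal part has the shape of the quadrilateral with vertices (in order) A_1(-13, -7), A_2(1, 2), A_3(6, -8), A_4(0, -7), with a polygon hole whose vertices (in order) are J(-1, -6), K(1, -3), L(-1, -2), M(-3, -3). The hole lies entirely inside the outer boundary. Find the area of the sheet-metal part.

78

Outer boundary:
Apply Gauss's area formula: 2A = Σ (x_i·y_{i+1} − x_{i+1}·y_i), indices taken mod 4.
A_1→A_2: (-13)(2) − (1)(-7) = -19
A_2→A_3: (1)(-8) − (6)(2) = -20
A_3→A_4: (6)(-7) − (0)(-8) = -42
A_4→A_1: (0)(-7) − (-13)(-7) = -91
Σ = -172
Area = |Σ|/2 = 86.
Hole:
Apply the shoelace (surveyor's) formula: 2A = Σ (x_i·y_{i+1} − x_{i+1}·y_i), indices taken mod 4.
Σ = (9) + (-5) + (-3) + (15) = 16
Area = |Σ|/2 = 8.
Net area = 86 − 8 = 78.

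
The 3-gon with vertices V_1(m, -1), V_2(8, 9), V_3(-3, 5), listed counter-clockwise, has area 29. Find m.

-5

Write out the shoelace sum; only the two edges meeting at V_1 involve m:
2·Area = [((-3)·(-1) − m·5) + (m·9 − 8·(-1))] + 67
       = 4·m + 78 = 58
⇒ m = -5.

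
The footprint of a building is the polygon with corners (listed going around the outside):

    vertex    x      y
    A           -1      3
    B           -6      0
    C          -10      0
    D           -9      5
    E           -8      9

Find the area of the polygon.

Apply the surveyor's formula: 2A = Σ (x_i·y_{i+1} − x_{i+1}·y_i), indices taken mod 5.
Cross-terms: 18, 0, -50, -41, -15  ⇒  Σ = -88
Area = |Σ|/2 = 44.

44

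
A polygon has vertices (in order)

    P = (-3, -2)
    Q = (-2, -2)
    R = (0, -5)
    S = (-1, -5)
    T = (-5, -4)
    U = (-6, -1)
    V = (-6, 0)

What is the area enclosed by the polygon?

13.5

Apply the surveyor's formula: 2A = Σ (x_i·y_{i+1} − x_{i+1}·y_i), indices taken mod 7.
P→Q: (-3)(-2) − (-2)(-2) = 2
Q→R: (-2)(-5) − (0)(-2) = 10
R→S: (0)(-5) − (-1)(-5) = -5
S→T: (-1)(-4) − (-5)(-5) = -21
T→U: (-5)(-1) − (-6)(-4) = -19
U→V: (-6)(0) − (-6)(-1) = -6
V→P: (-6)(-2) − (-3)(0) = 12
Σ = -27
Area = |Σ|/2 = 13.5.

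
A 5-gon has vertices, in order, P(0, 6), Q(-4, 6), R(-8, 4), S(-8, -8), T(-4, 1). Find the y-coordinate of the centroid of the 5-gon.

Apply the surveyor's formula. First the cross-terms c_i = x_i·y_{i+1} − x_{i+1}·y_i:
  24, 32, 96, -40, -24  ⇒  2A = 88, A = 44.
Then Σ (y_i + y_{i+1})·c_i = 336, so ȳ = 336 / (6·44) = 14/11.

14/11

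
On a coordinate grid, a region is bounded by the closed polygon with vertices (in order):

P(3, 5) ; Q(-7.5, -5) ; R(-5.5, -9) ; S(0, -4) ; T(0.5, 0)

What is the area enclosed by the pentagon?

Cross-terms: 22.5, 40, 22, 2, 2.5  ⇒  Σ = 89
Area = |Σ|/2 = 44.5.

44.5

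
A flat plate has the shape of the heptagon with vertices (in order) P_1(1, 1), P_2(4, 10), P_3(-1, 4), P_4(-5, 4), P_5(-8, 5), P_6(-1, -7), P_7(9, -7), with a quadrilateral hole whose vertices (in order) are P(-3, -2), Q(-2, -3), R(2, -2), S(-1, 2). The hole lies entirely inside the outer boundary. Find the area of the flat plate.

88.5

Outer boundary:
Apply the shoelace (surveyor's) formula: 2A = Σ (x_i·y_{i+1} − x_{i+1}·y_i), indices taken mod 7.
Σ = (6) + (26) + (16) + (7) + (61) + (70) + (16) = 202
Area = |Σ|/2 = 101.
Hole:
Apply the shoelace formula: 2A = Σ (x_i·y_{i+1} − x_{i+1}·y_i), indices taken mod 4.
P→Q: (-3)(-3) − (-2)(-2) = 5
Q→R: (-2)(-2) − (2)(-3) = 10
R→S: (2)(2) − (-1)(-2) = 2
S→P: (-1)(-2) − (-3)(2) = 8
Σ = 25
Area = |Σ|/2 = 12.5.
Net area = 101 − 12.5 = 88.5.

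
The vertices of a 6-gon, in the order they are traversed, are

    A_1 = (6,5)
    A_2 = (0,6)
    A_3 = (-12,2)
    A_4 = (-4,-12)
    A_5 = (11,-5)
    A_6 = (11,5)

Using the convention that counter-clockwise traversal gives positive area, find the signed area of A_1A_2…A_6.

Apply the shoelace formula: 2A = Σ (x_i·y_{i+1} − x_{i+1}·y_i), indices taken mod 6.
Σ = (36) + (72) + (152) + (152) + (110) + (25) = 547
Signed area = Σ/2 = 273.5 (positive ⇒ counter-clockwise traversal).

273.5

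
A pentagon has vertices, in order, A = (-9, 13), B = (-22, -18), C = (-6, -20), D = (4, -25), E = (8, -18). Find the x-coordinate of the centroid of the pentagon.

Apply Gauss's area formula. First the cross-terms c_i = x_i·y_{i+1} − x_{i+1}·y_i:
  448, 332, 230, 128, -58  ⇒  2A = 1080, A = 540.
Then Σ (x_i + x_{i+1})·c_i = -22050, so x̄ = -22050 / (6·540) = -245/36.

-245/36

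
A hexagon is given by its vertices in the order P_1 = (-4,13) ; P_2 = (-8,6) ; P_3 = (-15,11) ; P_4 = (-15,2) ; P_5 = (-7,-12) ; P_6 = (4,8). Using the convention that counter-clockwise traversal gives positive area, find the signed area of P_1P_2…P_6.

Cross-terms: 80, 2, 135, 194, -8, 84  ⇒  Σ = 487
Signed area = Σ/2 = 243.5 (positive ⇒ counter-clockwise traversal).

243.5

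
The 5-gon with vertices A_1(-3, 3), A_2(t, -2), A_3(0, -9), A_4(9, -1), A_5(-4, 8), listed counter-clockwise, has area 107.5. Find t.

The doubled signed area Σ (x_i y_{i+1} − x_{i+1} y_i) is linear in t.
With t=0 it equals 167; the coefficient of t is -12 (from the two edges through A_2).
So -12·t + 167 = 2·107.5 = 215 ⇒ t = -4.

-4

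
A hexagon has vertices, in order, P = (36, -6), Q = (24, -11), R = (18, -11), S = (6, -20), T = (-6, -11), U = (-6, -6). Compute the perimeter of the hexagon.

96

|PQ| = √((-12)² + (-5)²) = √169 = 13
|QR| = √((-6)² + (0)²) = √36 = 6
|RS| = √((-12)² + (-9)²) = √225 = 15
|ST| = √((-12)² + (9)²) = √225 = 15
|TU| = √((0)² + (5)²) = √25 = 5
|UP| = √((42)² + (0)²) = √1764 = 42
Perimeter = 13 + 6 + 15 + 15 + 5 + 42 = 96.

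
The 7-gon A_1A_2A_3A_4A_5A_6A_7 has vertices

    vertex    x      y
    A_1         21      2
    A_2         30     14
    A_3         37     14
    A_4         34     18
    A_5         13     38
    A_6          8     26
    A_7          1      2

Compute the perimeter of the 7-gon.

114

|A_1A_2| = √((9)² + (12)²) = √225 = 15
|A_2A_3| = √((7)² + (0)²) = √49 = 7
|A_3A_4| = √((-3)² + (4)²) = √25 = 5
|A_4A_5| = √((-21)² + (20)²) = √841 = 29
|A_5A_6| = √((-5)² + (-12)²) = √169 = 13
|A_6A_7| = √((-7)² + (-24)²) = √625 = 25
|A_7A_1| = √((20)² + (0)²) = √400 = 20
Perimeter = 15 + 7 + 5 + 29 + 13 + 25 + 20 = 114.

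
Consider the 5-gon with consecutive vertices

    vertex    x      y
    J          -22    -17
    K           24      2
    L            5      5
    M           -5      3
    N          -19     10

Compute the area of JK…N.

Cross-terms: 364, 110, 40, 7, 543  ⇒  Σ = 1064
Area = |Σ|/2 = 532.

532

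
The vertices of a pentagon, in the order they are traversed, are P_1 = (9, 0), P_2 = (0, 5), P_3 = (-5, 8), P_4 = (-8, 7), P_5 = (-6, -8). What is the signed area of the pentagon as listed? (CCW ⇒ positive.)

138.5

Σ = (45) + (25) + (29) + (106) + (72) = 277
Signed area = Σ/2 = 138.5 (positive ⇒ counter-clockwise traversal).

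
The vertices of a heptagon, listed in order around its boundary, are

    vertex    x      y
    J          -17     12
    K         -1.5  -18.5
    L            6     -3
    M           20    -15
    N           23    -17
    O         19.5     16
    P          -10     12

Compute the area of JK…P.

800.25

Apply the shoelace formula: 2A = Σ (x_i·y_{i+1} − x_{i+1}·y_i), indices taken mod 7.
J→K: (-17)(-18.5) − (-1.5)(12) = 332.5
K→L: (-1.5)(-3) − (6)(-18.5) = 115.5
L→M: (6)(-15) − (20)(-3) = -30
M→N: (20)(-17) − (23)(-15) = 5
N→O: (23)(16) − (19.5)(-17) = 699.5
O→P: (19.5)(12) − (-10)(16) = 394
P→J: (-10)(12) − (-17)(12) = 84
Σ = 1600.5
Area = |Σ|/2 = 800.25.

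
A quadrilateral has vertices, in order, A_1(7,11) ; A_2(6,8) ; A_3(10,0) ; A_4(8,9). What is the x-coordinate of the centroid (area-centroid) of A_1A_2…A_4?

7.8

Apply Gauss's area formula. First the cross-terms c_i = x_i·y_{i+1} − x_{i+1}·y_i:
  -10, -80, 90, 25  ⇒  2A = 25, A = 12.5.
Then Σ (x_i + x_{i+1})·c_i = 585, so x̄ = 585 / (6·12.5) = 7.8.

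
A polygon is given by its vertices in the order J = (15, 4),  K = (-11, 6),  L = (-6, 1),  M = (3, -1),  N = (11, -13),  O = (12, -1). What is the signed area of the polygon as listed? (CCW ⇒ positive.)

171

Apply the surveyor's formula: 2A = Σ (x_i·y_{i+1} − x_{i+1}·y_i), indices taken mod 6.
Σ = (134) + (25) + (3) + (-28) + (145) + (63) = 342
Signed area = Σ/2 = 171 (positive ⇒ counter-clockwise traversal).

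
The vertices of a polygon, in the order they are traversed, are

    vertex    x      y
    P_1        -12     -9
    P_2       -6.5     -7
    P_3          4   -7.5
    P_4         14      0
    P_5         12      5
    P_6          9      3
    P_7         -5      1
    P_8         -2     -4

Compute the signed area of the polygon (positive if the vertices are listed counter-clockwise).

142.125

Σ = (25.5) + (76.75) + (105) + (70) + (-9) + (24) + (22) + (-30) = 284.25
Signed area = Σ/2 = 142.125 (positive ⇒ counter-clockwise traversal).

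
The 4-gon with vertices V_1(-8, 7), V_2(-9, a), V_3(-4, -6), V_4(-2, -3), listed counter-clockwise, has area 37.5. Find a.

1

Write out the shoelace sum; only the two edges meeting at V_2 involve a:
2·Area = [((-8)·a − (-9)·7) + ((-9)·(-6) − (-4)·a)] + -38
       = -4·a + 79 = 75
⇒ a = 1.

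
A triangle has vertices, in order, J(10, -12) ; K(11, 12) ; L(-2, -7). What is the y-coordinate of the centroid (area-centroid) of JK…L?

-7/3

Apply the shoelace formula. First the cross-terms c_i = x_i·y_{i+1} − x_{i+1}·y_i:
  252, -53, 94  ⇒  2A = 293, A = 146.5.
Then Σ (y_i + y_{i+1})·c_i = -2051, so ȳ = -2051 / (6·146.5) = -7/3.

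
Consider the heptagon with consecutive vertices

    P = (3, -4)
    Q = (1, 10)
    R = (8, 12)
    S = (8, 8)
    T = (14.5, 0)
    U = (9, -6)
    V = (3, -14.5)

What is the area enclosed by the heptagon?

175

Apply the shoelace formula: 2A = Σ (x_i·y_{i+1} − x_{i+1}·y_i), indices taken mod 7.
Σ = (34) + (-68) + (-32) + (-116) + (-87) + (-112.5) + (31.5) = -350
Area = |Σ|/2 = 175.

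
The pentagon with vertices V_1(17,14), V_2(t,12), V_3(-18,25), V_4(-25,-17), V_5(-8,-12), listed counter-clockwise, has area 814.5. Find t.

Write out the shoelace sum; only the two edges meeting at V_2 involve t:
2·Area = [(17·12 − t·14) + (t·25 − (-18)·12)] + 1187
       = 11·t + 1607 = 1629
⇒ t = 2.

2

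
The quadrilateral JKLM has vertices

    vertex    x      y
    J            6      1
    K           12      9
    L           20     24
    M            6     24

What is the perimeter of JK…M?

|JK| = √((6)² + (8)²) = √100 = 10
|KL| = √((8)² + (15)²) = √289 = 17
|LM| = √((-14)² + (0)²) = √196 = 14
|MJ| = √((0)² + (-23)²) = √529 = 23
Perimeter = 10 + 17 + 14 + 23 = 64.

64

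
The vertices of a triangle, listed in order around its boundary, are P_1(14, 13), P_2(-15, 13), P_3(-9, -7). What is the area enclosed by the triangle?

Apply the shoelace (surveyor's) formula: 2A = Σ (x_i·y_{i+1} − x_{i+1}·y_i), indices taken mod 3.
Σ = (377) + (222) + (-19) = 580
Area = |Σ|/2 = 290.

290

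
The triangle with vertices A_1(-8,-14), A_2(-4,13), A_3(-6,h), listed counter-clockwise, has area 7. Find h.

3

Write out the shoelace sum; only the two edges meeting at A_3 involve h:
2·Area = [((-4)·h − (-6)·13) + ((-6)·(-14) − (-8)·h)] + -160
       = 4·h + 2 = 14
⇒ h = 3.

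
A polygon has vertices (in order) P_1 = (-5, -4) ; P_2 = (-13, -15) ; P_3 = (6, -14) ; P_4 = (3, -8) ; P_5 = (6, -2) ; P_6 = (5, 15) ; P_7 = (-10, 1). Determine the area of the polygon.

Apply the shoelace (surveyor's) formula: 2A = Σ (x_i·y_{i+1} − x_{i+1}·y_i), indices taken mod 7.
Cross-terms: 23, 272, -6, 42, 100, 155, 45  ⇒  Σ = 631
Area = |Σ|/2 = 315.5.

315.5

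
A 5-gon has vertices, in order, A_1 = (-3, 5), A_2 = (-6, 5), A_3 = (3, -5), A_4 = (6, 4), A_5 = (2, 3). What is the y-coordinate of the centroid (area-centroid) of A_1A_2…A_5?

Apply Gauss's area formula. First the cross-terms c_i = x_i·y_{i+1} − x_{i+1}·y_i:
  15, 15, 42, 10, 19  ⇒  2A = 101, A = 50.5.
Then Σ (y_i + y_{i+1})·c_i = 330, so ȳ = 330 / (6·50.5) = 110/101.

110/101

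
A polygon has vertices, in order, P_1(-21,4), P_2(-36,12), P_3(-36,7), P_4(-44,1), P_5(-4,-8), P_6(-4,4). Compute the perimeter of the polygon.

|P_1P_2| = √((-15)² + (8)²) = √289 = 17
|P_2P_3| = √((0)² + (-5)²) = √25 = 5
|P_3P_4| = √((-8)² + (-6)²) = √100 = 10
|P_4P_5| = √((40)² + (-9)²) = √1681 = 41
|P_5P_6| = √((0)² + (12)²) = √144 = 12
|P_6P_1| = √((-17)² + (0)²) = √289 = 17
Perimeter = 17 + 5 + 10 + 41 + 12 + 17 = 102.

102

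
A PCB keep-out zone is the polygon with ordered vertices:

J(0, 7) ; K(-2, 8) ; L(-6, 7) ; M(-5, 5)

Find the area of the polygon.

Σ = (14) + (34) + (5) + (-35) = 18
Area = |Σ|/2 = 9.

9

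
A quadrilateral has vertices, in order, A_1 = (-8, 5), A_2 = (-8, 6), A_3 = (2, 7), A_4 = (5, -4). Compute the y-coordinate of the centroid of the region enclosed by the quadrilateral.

554/189

Apply the shoelace formula. First the cross-terms c_i = x_i·y_{i+1} − x_{i+1}·y_i:
  -8, -68, -43, -7  ⇒  2A = -126, A = -63.
Then Σ (y_i + y_{i+1})·c_i = -1108, so ȳ = -1108 / (6·(-63)) = 554/189.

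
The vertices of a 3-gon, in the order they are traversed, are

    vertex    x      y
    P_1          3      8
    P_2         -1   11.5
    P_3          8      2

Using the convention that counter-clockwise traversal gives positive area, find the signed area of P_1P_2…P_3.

3.25

Apply the surveyor's formula: 2A = Σ (x_i·y_{i+1} − x_{i+1}·y_i), indices taken mod 3.
P_1→P_2: (3)(11.5) − (-1)(8) = 42.5
P_2→P_3: (-1)(2) − (8)(11.5) = -94
P_3→P_1: (8)(8) − (3)(2) = 58
Σ = 6.5
Signed area = Σ/2 = 3.25 (positive ⇒ counter-clockwise traversal).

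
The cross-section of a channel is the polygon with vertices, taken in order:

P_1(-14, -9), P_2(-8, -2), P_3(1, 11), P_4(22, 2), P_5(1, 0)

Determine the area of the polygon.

190.5

Σ = (-44) + (-86) + (-240) + (-2) + (-9) = -381
Area = |Σ|/2 = 190.5.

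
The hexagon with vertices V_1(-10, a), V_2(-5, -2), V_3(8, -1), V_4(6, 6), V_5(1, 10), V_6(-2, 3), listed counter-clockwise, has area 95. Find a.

Write out the shoelace sum; only the two edges meeting at V_1 involve a:
2·Area = [((-2)·a − (-10)·3) + ((-10)·(-2) − (-5)·a)] + 152
       = 3·a + 202 = 190
⇒ a = -4.

-4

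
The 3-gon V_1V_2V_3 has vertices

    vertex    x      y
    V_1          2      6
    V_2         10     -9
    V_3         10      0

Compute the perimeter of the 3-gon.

|V_1V_2| = √((8)² + (-15)²) = √289 = 17
|V_2V_3| = √((0)² + (9)²) = √81 = 9
|V_3V_1| = √((-8)² + (6)²) = √100 = 10
Perimeter = 17 + 9 + 10 = 36.

36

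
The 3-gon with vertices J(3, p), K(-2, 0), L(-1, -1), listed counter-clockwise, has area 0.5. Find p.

-4

The doubled signed area Σ (x_i y_{i+1} − x_{i+1} y_i) is linear in p.
With p=0 it equals 5; the coefficient of p is 1 (from the two edges through J).
So 1·p + 5 = 2·0.5 = 1 ⇒ p = -4.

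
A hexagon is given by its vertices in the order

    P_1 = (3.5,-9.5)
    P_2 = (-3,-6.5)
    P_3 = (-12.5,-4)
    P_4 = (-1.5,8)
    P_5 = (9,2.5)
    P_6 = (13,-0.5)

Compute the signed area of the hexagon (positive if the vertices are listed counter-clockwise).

Apply Gauss's area formula: 2A = Σ (x_i·y_{i+1} − x_{i+1}·y_i), indices taken mod 6.
Σ = (-51.25) + (-69.25) + (-106) + (-75.75) + (-37) + (-121.75) = -461
Signed area = Σ/2 = -230.5 (negative ⇒ clockwise traversal).

-230.5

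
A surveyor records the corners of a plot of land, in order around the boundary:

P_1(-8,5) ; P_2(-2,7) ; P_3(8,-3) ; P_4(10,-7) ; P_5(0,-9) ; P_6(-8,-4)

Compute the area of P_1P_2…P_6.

Σ = (-46) + (-50) + (-26) + (-90) + (-72) + (-72) = -356
Area = |Σ|/2 = 178.

178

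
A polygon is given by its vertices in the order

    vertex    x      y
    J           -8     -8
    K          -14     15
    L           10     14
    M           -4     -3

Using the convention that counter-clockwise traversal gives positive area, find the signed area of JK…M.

Apply the surveyor's formula: 2A = Σ (x_i·y_{i+1} − x_{i+1}·y_i), indices taken mod 4.
Cross-terms: -232, -346, 26, 8  ⇒  Σ = -544
Signed area = Σ/2 = -272 (negative ⇒ clockwise traversal).

-272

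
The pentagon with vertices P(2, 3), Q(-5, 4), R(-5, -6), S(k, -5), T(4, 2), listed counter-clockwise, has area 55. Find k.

-2

Write out the shoelace sum; only the two edges meeting at S involve k:
2·Area = [((-5)·(-5) − k·(-6)) + (k·2 − 4·(-5))] + 81
       = 8·k + 126 = 110
⇒ k = -2.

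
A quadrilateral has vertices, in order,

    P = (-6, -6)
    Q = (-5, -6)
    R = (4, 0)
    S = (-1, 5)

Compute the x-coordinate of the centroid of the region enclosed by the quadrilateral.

Apply the shoelace formula. First the cross-terms c_i = x_i·y_{i+1} − x_{i+1}·y_i:
  6, 24, 20, 36  ⇒  2A = 86, A = 43.
Then Σ (x_i + x_{i+1})·c_i = -282, so x̄ = -282 / (6·43) = -47/43.

-47/43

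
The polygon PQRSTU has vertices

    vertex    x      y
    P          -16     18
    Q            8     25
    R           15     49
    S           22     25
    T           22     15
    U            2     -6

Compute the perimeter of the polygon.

|PQ| = √((24)² + (7)²) = √625 = 25
|QR| = √((7)² + (24)²) = √625 = 25
|RS| = √((7)² + (-24)²) = √625 = 25
|ST| = √((0)² + (-10)²) = √100 = 10
|TU| = √((-20)² + (-21)²) = √841 = 29
|UP| = √((-18)² + (24)²) = √900 = 30
Perimeter = 25 + 25 + 25 + 10 + 29 + 30 = 144.

144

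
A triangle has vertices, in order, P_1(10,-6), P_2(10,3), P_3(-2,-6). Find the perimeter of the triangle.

36

|P_1P_2| = √((0)² + (9)²) = √81 = 9
|P_2P_3| = √((-12)² + (-9)²) = √225 = 15
|P_3P_1| = √((12)² + (0)²) = √144 = 12
Perimeter = 9 + 15 + 12 = 36.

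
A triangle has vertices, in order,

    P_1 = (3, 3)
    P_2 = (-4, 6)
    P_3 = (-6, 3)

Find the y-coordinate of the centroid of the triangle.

Apply the shoelace formula. First the cross-terms c_i = x_i·y_{i+1} − x_{i+1}·y_i:
  30, 24, -27  ⇒  2A = 27, A = 13.5.
Then Σ (y_i + y_{i+1})·c_i = 324, so ȳ = 324 / (6·13.5) = 4.

4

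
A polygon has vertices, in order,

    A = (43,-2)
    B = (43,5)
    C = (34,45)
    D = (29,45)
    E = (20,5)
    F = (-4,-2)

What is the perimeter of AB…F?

166

|AB| = √((0)² + (7)²) = √49 = 7
|BC| = √((-9)² + (40)²) = √1681 = 41
|CD| = √((-5)² + (0)²) = √25 = 5
|DE| = √((-9)² + (-40)²) = √1681 = 41
|EF| = √((-24)² + (-7)²) = √625 = 25
|FA| = √((47)² + (0)²) = √2209 = 47
Perimeter = 7 + 41 + 5 + 41 + 25 + 47 = 166.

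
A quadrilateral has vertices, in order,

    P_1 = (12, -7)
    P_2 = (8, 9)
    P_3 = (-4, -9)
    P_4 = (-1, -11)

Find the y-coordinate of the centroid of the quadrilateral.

Apply the shoelace formula. First the cross-terms c_i = x_i·y_{i+1} − x_{i+1}·y_i:
  164, -36, 35, 139  ⇒  2A = 302, A = 151.
Then Σ (y_i + y_{i+1})·c_i = -2874, so ȳ = -2874 / (6·151) = -479/151.

-479/151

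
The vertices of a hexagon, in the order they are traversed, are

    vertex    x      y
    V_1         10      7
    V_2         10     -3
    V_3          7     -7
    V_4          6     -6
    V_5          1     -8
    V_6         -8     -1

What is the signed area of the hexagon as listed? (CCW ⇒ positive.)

-151

Apply the surveyor's formula: 2A = Σ (x_i·y_{i+1} − x_{i+1}·y_i), indices taken mod 6.
Cross-terms: -100, -49, 0, -42, -65, -46  ⇒  Σ = -302
Signed area = Σ/2 = -151 (negative ⇒ clockwise traversal).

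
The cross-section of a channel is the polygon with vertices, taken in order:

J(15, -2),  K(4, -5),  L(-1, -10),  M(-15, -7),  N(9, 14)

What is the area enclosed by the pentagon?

Apply Gauss's area formula: 2A = Σ (x_i·y_{i+1} − x_{i+1}·y_i), indices taken mod 5.
Σ = (-67) + (-45) + (-143) + (-147) + (-228) = -630
Area = |Σ|/2 = 315.

315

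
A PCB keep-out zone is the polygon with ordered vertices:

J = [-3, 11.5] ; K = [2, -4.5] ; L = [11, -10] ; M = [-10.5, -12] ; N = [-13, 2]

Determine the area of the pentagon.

J→K: (-3)(-4.5) − (2)(11.5) = -9.5
K→L: (2)(-10) − (11)(-4.5) = 29.5
L→M: (11)(-12) − (-10.5)(-10) = -237
M→N: (-10.5)(2) − (-13)(-12) = -177
N→J: (-13)(11.5) − (-3)(2) = -143.5
Σ = -537.5
Area = |Σ|/2 = 268.75.

268.75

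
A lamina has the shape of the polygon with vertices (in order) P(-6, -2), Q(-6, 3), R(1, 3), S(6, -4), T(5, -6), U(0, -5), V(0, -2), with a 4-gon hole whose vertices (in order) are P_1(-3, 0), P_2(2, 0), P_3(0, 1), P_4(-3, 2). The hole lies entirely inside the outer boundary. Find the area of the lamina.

57.5

Outer boundary:
Apply the shoelace formula: 2A = Σ (x_i·y_{i+1} − x_{i+1}·y_i), indices taken mod 7.
Σ = (-30) + (-21) + (-22) + (-16) + (-25) + (0) + (-12) = -126
Area = |Σ|/2 = 63.
Hole:
Apply the shoelace formula: 2A = Σ (x_i·y_{i+1} − x_{i+1}·y_i), indices taken mod 4.
P_1→P_2: (-3)(0) − (2)(0) = 0
P_2→P_3: (2)(1) − (0)(0) = 2
P_3→P_4: (0)(2) − (-3)(1) = 3
P_4→P_1: (-3)(0) − (-3)(2) = 6
Σ = 11
Area = |Σ|/2 = 5.5.
Net area = 63 − 5.5 = 57.5.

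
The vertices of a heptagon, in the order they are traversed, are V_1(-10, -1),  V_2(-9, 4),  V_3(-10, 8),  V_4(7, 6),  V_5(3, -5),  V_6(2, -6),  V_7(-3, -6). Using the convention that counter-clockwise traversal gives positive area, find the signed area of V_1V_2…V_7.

Apply the shoelace formula: 2A = Σ (x_i·y_{i+1} − x_{i+1}·y_i), indices taken mod 7.
Σ = (-49) + (-32) + (-116) + (-53) + (-8) + (-30) + (-57) = -345
Signed area = Σ/2 = -172.5 (negative ⇒ clockwise traversal).

-172.5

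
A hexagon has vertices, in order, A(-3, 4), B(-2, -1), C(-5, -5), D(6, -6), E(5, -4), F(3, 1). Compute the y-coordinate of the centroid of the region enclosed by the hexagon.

Apply the shoelace (surveyor's) formula. First the cross-terms c_i = x_i·y_{i+1} − x_{i+1}·y_i:
  11, 5, 60, 6, 17, 15  ⇒  2A = 114, A = 57.
Then Σ (y_i + y_{i+1})·c_i = -693, so ȳ = -693 / (6·57) = -77/38.

-77/38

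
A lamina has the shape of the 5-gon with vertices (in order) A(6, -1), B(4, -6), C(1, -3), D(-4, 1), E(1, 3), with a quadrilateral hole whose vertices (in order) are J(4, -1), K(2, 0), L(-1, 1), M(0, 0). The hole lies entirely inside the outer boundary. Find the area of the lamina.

38.5

Outer boundary:
Apply the shoelace (surveyor's) formula: 2A = Σ (x_i·y_{i+1} − x_{i+1}·y_i), indices taken mod 5.
Σ = (-32) + (-6) + (-11) + (-13) + (-19) = -81
Area = |Σ|/2 = 40.5.
Hole:
Σ = (2) + (2) + (0) + (0) = 4
Area = |Σ|/2 = 2.
Net area = 40.5 − 2 = 38.5.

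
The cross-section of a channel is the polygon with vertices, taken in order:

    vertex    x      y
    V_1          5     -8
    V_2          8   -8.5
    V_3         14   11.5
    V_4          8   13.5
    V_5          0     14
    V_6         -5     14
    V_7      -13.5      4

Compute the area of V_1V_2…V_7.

Σ = (21.5) + (211) + (97) + (112) + (70) + (169) + (88) = 768.5
Area = |Σ|/2 = 384.25.

384.25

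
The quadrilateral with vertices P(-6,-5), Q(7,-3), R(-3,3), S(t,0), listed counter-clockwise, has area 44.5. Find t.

-3

The doubled signed area Σ (x_i y_{i+1} − x_{i+1} y_i) is linear in t.
With t=0 it equals 65; the coefficient of t is -8 (from the two edges through S).
So -8·t + 65 = 2·44.5 = 89 ⇒ t = -3.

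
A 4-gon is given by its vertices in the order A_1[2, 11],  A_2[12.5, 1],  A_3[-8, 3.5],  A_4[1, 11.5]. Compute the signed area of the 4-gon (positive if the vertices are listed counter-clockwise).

Σ = (-135.5) + (51.75) + (-95.5) + (-12) = -191.25
Signed area = Σ/2 = -95.625 (negative ⇒ clockwise traversal).

-95.625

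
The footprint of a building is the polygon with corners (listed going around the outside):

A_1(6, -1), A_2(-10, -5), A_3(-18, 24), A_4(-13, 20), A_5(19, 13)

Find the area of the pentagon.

Apply the shoelace (surveyor's) formula: 2A = Σ (x_i·y_{i+1} − x_{i+1}·y_i), indices taken mod 5.
Σ = (-40) + (-330) + (-48) + (-549) + (-97) = -1064
Area = |Σ|/2 = 532.

532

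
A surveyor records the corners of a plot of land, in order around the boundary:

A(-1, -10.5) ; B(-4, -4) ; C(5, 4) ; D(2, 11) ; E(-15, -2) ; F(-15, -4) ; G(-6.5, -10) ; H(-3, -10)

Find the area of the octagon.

Apply the shoelace formula: 2A = Σ (x_i·y_{i+1} − x_{i+1}·y_i), indices taken mod 8.
Cross-terms: -38, 4, 47, 161, 30, 124, 35, 21.5  ⇒  Σ = 384.5
Area = |Σ|/2 = 192.25.

192.25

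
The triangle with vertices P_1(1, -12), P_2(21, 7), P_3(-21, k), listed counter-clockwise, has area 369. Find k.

Write out the shoelace sum; only the two edges meeting at P_3 involve k:
2·Area = [(21·k − (-21)·7) + ((-21)·(-12) − 1·k)] + 259
       = 20·k + 658 = 738
⇒ k = 4.

4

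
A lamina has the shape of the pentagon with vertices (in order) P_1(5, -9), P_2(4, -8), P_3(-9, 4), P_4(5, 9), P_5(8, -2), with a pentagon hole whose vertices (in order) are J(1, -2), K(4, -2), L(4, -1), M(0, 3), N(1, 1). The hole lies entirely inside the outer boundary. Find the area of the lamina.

Outer boundary:
Σ = (-4) + (-56) + (-101) + (-82) + (-62) = -305
Area = |Σ|/2 = 152.5.
Hole:
Σ = (6) + (4) + (12) + (-3) + (-3) = 16
Area = |Σ|/2 = 8.
Net area = 152.5 − 8 = 144.5.

144.5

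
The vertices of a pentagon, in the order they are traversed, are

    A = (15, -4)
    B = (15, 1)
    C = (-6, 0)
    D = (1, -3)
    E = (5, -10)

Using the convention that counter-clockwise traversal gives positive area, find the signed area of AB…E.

117

Apply Gauss's area formula: 2A = Σ (x_i·y_{i+1} − x_{i+1}·y_i), indices taken mod 5.
Σ = (75) + (6) + (18) + (5) + (130) = 234
Signed area = Σ/2 = 117 (positive ⇒ counter-clockwise traversal).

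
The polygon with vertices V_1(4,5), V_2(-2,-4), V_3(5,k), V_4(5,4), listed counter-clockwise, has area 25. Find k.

-1

Write out the shoelace sum; only the two edges meeting at V_3 involve k:
2·Area = [((-2)·k − 5·(-4)) + (5·4 − 5·k)] + 3
       = -7·k + 43 = 50
⇒ k = -1.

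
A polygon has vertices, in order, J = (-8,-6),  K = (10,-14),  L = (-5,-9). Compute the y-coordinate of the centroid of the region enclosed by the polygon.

Apply Gauss's area formula. First the cross-terms c_i = x_i·y_{i+1} − x_{i+1}·y_i:
  172, -160, -42  ⇒  2A = -30, A = -15.
Then Σ (y_i + y_{i+1})·c_i = 870, so ȳ = 870 / (6·(-15)) = -29/3.

-29/3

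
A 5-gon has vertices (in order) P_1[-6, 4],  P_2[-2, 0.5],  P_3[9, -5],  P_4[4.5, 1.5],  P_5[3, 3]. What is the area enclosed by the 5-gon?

Σ = (5) + (5.5) + (36) + (9) + (30) = 85.5
Area = |Σ|/2 = 42.75.

42.75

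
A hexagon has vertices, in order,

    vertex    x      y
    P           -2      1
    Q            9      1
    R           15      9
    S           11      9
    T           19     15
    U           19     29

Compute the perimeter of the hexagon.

|PQ| = √((11)² + (0)²) = √121 = 11
|QR| = √((6)² + (8)²) = √100 = 10
|RS| = √((-4)² + (0)²) = √16 = 4
|ST| = √((8)² + (6)²) = √100 = 10
|TU| = √((0)² + (14)²) = √196 = 14
|UP| = √((-21)² + (-28)²) = √1225 = 35
Perimeter = 11 + 10 + 4 + 10 + 14 + 35 = 84.

84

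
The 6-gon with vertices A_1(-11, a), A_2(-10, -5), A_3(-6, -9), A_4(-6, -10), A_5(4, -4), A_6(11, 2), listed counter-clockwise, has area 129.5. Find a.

0

The doubled signed area Σ (x_i y_{i+1} − x_{i+1} y_i) is linear in a.
With a=0 it equals 259; the coefficient of a is 21 (from the two edges through A_1).
So 21·a + 259 = 2·129.5 = 259 ⇒ a = 0.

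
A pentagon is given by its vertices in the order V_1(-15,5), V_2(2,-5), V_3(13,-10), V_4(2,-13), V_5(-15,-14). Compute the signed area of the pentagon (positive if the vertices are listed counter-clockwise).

Σ = (65) + (45) + (-149) + (-223) + (-285) = -547
Signed area = Σ/2 = -273.5 (negative ⇒ clockwise traversal).

-273.5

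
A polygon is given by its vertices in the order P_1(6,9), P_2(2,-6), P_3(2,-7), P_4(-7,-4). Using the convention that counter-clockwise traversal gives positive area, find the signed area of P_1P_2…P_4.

Cross-terms: -54, -2, -57, -39  ⇒  Σ = -152
Signed area = Σ/2 = -76 (negative ⇒ clockwise traversal).

-76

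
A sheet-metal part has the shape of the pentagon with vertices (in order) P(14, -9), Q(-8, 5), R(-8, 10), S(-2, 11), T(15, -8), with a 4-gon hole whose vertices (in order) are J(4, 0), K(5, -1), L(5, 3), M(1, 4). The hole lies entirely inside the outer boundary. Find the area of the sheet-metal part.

Outer boundary:
Apply the surveyor's formula: 2A = Σ (x_i·y_{i+1} − x_{i+1}·y_i), indices taken mod 5.
Cross-terms: -2, -40, -68, -149, -23  ⇒  Σ = -282
Area = |Σ|/2 = 141.
Hole:
Apply the shoelace (surveyor's) formula: 2A = Σ (x_i·y_{i+1} − x_{i+1}·y_i), indices taken mod 4.
Σ = (-4) + (20) + (17) + (-16) = 17
Area = |Σ|/2 = 8.5.
Net area = 141 − 8.5 = 132.5.

132.5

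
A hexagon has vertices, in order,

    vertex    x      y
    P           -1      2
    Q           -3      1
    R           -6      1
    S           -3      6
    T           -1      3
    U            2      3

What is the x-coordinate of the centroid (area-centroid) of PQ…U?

Apply the shoelace formula. First the cross-terms c_i = x_i·y_{i+1} − x_{i+1}·y_i:
  5, 3, -33, -3, -9, 7  ⇒  2A = -30, A = -15.
Then Σ (x_i + x_{i+1})·c_i = 260, so x̄ = 260 / (6·(-15)) = -26/9.

-26/9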